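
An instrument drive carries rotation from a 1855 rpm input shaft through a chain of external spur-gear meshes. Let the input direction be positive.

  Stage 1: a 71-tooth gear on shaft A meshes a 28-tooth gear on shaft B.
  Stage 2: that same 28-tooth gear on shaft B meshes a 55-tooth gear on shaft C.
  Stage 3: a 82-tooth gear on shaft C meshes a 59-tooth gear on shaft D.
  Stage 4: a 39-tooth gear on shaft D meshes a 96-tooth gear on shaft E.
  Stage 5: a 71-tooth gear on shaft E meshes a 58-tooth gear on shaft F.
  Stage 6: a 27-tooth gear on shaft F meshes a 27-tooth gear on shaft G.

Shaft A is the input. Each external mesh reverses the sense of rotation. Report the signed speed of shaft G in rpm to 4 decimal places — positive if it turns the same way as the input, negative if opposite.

Stage 1 [71T→28T]: ω = 1855.0000×71/28 = 4703.7500 rpm, dir flips to −; running = −4703.7500
Stage 2 [28T→55T]: ω = 4703.7500×28/55 = 2394.6364 rpm, dir flips to +; running = +2394.6364
Stage 3 [82T→59T]: ω = 2394.6364×82/59 = 3328.1387 rpm, dir flips to −; running = −3328.1387
Stage 4 [39T→96T]: ω = 3328.1387×39/96 = 1352.0563 rpm, dir flips to +; running = +1352.0563
Stage 5 [71T→58T]: ω = 1352.0563×71/58 = 1655.1034 rpm, dir flips to −; running = −1655.1034
Stage 6 [27T→27T]: ω = 1655.1034×27/27 = 1655.1034 rpm, dir flips to +; running = +1655.1034

+1655.1034 rpm (same as input, |ω| = 1655.1034 rpm)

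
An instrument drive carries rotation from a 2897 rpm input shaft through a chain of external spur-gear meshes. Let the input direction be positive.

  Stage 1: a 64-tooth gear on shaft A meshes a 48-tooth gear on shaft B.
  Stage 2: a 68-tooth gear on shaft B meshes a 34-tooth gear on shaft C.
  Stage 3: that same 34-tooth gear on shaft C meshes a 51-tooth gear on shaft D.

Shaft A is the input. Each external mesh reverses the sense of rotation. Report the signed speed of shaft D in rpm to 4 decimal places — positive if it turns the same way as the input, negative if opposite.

-5150.2222 rpm (opposite to input, |ω| = 5150.2222 rpm)

Stage 1 [64T→48T]: ω = 2897.0000×64/48 = 3862.6667 rpm, dir flips to −; running = −3862.6667
Stage 2 [68T→34T]: ω = 3862.6667×68/34 = 7725.3333 rpm, dir flips to +; running = +7725.3333
Stage 3 [34T→51T]: ω = 7725.3333×34/51 = 5150.2222 rpm, dir flips to −; running = −5150.2222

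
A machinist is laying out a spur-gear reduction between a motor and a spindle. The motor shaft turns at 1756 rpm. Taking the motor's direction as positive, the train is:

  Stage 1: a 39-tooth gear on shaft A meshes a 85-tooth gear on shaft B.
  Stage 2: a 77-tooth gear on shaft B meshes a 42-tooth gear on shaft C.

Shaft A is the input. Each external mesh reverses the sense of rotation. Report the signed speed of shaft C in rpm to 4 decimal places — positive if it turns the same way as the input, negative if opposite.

+1477.1059 rpm (same as input, |ω| = 1477.1059 rpm)

Stage 1 [39T→85T]: ω = 1756.0000×39/85 = 805.6941 rpm, dir flips to −; running = −805.6941
Stage 2 [77T→42T]: ω = 805.6941×77/42 = 1477.1059 rpm, dir flips to +; running = +1477.1059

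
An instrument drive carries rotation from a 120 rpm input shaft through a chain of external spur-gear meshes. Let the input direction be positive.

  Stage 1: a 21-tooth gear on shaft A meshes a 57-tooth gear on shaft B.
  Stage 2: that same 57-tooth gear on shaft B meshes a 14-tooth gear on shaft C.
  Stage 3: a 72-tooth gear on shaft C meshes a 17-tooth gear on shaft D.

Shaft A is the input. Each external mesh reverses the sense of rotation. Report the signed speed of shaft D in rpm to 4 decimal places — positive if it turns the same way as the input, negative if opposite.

-762.3529 rpm (opposite to input, |ω| = 762.3529 rpm)

Stage 1 [21T→57T]: ω = 120.0000×21/57 = 44.2105 rpm, dir flips to −; running = −44.2105
Stage 2 [57T→14T]: ω = 44.2105×57/14 = 180.0000 rpm, dir flips to +; running = +180.0000
Stage 3 [72T→17T]: ω = 180.0000×72/17 = 762.3529 rpm, dir flips to −; running = −762.3529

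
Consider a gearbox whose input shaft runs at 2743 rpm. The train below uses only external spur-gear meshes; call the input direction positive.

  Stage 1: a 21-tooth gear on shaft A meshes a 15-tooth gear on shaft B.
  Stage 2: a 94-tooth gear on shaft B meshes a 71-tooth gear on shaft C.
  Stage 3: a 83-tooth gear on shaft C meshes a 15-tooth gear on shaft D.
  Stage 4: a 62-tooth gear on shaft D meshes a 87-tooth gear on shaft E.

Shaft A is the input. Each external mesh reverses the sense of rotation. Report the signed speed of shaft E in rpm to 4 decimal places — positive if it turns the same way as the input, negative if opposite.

+20048.5339 rpm (same as input, |ω| = 20048.5339 rpm)

Stage 1 [21T→15T]: ω = 2743.0000×21/15 = 3840.2000 rpm, dir flips to −; running = −3840.2000
Stage 2 [94T→71T]: ω = 3840.2000×94/71 = 5084.2085 rpm, dir flips to +; running = +5084.2085
Stage 3 [83T→15T]: ω = 5084.2085×83/15 = 28132.6201 rpm, dir flips to −; running = −28132.6201
Stage 4 [62T→87T]: ω = 28132.6201×62/87 = 20048.5339 rpm, dir flips to +; running = +20048.5339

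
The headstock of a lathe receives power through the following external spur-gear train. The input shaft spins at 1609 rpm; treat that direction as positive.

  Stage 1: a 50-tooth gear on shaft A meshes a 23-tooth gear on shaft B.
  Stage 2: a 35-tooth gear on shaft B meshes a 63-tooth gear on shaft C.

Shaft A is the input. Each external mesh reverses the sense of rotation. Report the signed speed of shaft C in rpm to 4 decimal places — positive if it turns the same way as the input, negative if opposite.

Stage 1 [50T→23T]: ω = 1609.0000×50/23 = 3497.8261 rpm, dir flips to −; running = −3497.8261
Stage 2 [35T→63T]: ω = 3497.8261×35/63 = 1943.2367 rpm, dir flips to +; running = +1943.2367

+1943.2367 rpm (same as input, |ω| = 1943.2367 rpm)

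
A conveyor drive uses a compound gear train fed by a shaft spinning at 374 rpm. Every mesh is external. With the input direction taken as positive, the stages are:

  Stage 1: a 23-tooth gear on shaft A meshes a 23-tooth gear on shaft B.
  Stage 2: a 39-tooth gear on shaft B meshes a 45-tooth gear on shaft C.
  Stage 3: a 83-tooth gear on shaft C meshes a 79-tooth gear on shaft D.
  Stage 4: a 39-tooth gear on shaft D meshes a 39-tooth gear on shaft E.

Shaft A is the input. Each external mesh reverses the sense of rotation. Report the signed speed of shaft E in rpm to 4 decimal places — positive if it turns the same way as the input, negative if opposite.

Stage 1 [23T→23T]: ω = 374.0000×23/23 = 374.0000 rpm, dir flips to −; running = −374.0000
Stage 2 [39T→45T]: ω = 374.0000×39/45 = 324.1333 rpm, dir flips to +; running = +324.1333
Stage 3 [83T→79T]: ω = 324.1333×83/79 = 340.5451 rpm, dir flips to −; running = −340.5451
Stage 4 [39T→39T]: ω = 340.5451×39/39 = 340.5451 rpm, dir flips to +; running = +340.5451

+340.5451 rpm (same as input, |ω| = 340.5451 rpm)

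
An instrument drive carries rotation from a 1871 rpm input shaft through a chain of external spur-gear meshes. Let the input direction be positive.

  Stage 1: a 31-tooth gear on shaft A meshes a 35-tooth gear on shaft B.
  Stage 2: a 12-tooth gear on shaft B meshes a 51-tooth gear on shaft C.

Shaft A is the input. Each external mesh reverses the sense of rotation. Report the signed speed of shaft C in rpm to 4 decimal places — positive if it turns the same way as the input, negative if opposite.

+389.9227 rpm (same as input, |ω| = 389.9227 rpm)

Stage 1 [31T→35T]: ω = 1871.0000×31/35 = 1657.1714 rpm, dir flips to −; running = −1657.1714
Stage 2 [12T→51T]: ω = 1657.1714×12/51 = 389.9227 rpm, dir flips to +; running = +389.9227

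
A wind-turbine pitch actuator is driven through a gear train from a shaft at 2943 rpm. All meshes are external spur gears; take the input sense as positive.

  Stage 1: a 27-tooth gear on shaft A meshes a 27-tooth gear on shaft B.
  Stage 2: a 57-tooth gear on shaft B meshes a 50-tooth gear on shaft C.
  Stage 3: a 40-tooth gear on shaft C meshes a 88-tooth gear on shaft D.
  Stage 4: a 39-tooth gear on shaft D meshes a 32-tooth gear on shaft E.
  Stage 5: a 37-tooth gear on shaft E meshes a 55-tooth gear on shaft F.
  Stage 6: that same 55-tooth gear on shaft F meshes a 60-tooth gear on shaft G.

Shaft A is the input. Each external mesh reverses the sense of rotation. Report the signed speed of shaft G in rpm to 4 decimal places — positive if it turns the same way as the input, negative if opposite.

+1146.1396 rpm (same as input, |ω| = 1146.1396 rpm)

Stage 1 [27T→27T]: ω = 2943.0000×27/27 = 2943.0000 rpm, dir flips to −; running = −2943.0000
Stage 2 [57T→50T]: ω = 2943.0000×57/50 = 3355.0200 rpm, dir flips to +; running = +3355.0200
Stage 3 [40T→88T]: ω = 3355.0200×40/88 = 1525.0091 rpm, dir flips to −; running = −1525.0091
Stage 4 [39T→32T]: ω = 1525.0091×39/32 = 1858.6048 rpm, dir flips to +; running = +1858.6048
Stage 5 [37T→55T]: ω = 1858.6048×37/55 = 1250.3342 rpm, dir flips to −; running = −1250.3342
Stage 6 [55T→60T]: ω = 1250.3342×55/60 = 1146.1396 rpm, dir flips to +; running = +1146.1396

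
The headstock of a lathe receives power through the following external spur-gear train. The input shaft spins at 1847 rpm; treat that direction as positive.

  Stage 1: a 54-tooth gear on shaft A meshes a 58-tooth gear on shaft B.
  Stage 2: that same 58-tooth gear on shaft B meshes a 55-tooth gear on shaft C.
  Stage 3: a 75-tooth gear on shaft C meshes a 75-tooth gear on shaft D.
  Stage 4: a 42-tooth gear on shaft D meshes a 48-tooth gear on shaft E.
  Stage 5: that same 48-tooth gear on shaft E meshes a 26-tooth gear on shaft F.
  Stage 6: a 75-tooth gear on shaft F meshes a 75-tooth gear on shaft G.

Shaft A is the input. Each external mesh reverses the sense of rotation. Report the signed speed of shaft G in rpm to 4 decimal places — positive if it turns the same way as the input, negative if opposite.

Stage 1 [54T→58T]: ω = 1847.0000×54/58 = 1719.6207 rpm, dir flips to −; running = −1719.6207
Stage 2 [58T→55T]: ω = 1719.6207×58/55 = 1813.4182 rpm, dir flips to +; running = +1813.4182
Stage 3 [75T→75T]: ω = 1813.4182×75/75 = 1813.4182 rpm, dir flips to −; running = −1813.4182
Stage 4 [42T→48T]: ω = 1813.4182×42/48 = 1586.7409 rpm, dir flips to +; running = +1586.7409
Stage 5 [48T→26T]: ω = 1586.7409×48/26 = 2929.3678 rpm, dir flips to −; running = −2929.3678
Stage 6 [75T→75T]: ω = 2929.3678×75/75 = 2929.3678 rpm, dir flips to +; running = +2929.3678

+2929.3678 rpm (same as input, |ω| = 2929.3678 rpm)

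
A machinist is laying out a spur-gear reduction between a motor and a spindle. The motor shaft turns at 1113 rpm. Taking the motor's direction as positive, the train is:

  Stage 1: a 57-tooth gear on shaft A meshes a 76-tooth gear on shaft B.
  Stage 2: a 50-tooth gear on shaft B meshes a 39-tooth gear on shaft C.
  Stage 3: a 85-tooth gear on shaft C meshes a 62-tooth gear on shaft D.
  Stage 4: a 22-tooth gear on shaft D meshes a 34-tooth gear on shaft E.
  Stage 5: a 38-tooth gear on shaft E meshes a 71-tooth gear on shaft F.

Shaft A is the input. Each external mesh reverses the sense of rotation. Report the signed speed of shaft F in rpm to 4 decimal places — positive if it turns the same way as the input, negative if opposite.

Stage 1 [57T→76T]: ω = 1113.0000×57/76 = 834.7500 rpm, dir flips to −; running = −834.7500
Stage 2 [50T→39T]: ω = 834.7500×50/39 = 1070.1923 rpm, dir flips to +; running = +1070.1923
Stage 3 [85T→62T]: ω = 1070.1923×85/62 = 1467.1991 rpm, dir flips to −; running = −1467.1991
Stage 4 [22T→34T]: ω = 1467.1991×22/34 = 949.3641 rpm, dir flips to +; running = +949.3641
Stage 5 [38T→71T]: ω = 949.3641×38/71 = 508.1104 rpm, dir flips to −; running = −508.1104

-508.1104 rpm (opposite to input, |ω| = 508.1104 rpm)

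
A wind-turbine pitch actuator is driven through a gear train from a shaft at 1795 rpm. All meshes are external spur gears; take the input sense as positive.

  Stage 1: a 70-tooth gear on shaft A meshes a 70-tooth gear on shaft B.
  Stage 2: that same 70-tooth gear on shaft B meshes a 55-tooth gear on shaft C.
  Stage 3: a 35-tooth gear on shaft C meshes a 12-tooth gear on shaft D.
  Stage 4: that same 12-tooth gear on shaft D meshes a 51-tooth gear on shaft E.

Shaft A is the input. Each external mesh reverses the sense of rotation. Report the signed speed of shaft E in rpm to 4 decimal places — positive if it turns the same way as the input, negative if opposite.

Stage 1 [70T→70T]: ω = 1795.0000×70/70 = 1795.0000 rpm, dir flips to −; running = −1795.0000
Stage 2 [70T→55T]: ω = 1795.0000×70/55 = 2284.5455 rpm, dir flips to +; running = +2284.5455
Stage 3 [35T→12T]: ω = 2284.5455×35/12 = 6663.2576 rpm, dir flips to −; running = −6663.2576
Stage 4 [12T→51T]: ω = 6663.2576×12/51 = 1567.8253 rpm, dir flips to +; running = +1567.8253

+1567.8253 rpm (same as input, |ω| = 1567.8253 rpm)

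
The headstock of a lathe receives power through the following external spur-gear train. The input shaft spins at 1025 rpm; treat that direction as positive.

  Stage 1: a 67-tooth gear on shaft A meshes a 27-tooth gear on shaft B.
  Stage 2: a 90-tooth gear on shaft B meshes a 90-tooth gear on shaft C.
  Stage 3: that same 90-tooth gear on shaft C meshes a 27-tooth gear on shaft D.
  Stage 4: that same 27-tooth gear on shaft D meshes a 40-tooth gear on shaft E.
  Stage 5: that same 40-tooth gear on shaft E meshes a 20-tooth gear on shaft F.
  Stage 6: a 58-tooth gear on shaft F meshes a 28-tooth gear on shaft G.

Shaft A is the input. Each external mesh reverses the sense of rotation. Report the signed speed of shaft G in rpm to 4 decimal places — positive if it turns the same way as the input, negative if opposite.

Stage 1 [67T→27T]: ω = 1025.0000×67/27 = 2543.5185 rpm, dir flips to −; running = −2543.5185
Stage 2 [90T→90T]: ω = 2543.5185×90/90 = 2543.5185 rpm, dir flips to +; running = +2543.5185
Stage 3 [90T→27T]: ω = 2543.5185×90/27 = 8478.3951 rpm, dir flips to −; running = −8478.3951
Stage 4 [27T→40T]: ω = 8478.3951×27/40 = 5722.9167 rpm, dir flips to +; running = +5722.9167
Stage 5 [40T→20T]: ω = 5722.9167×40/20 = 11445.8333 rpm, dir flips to −; running = −11445.8333
Stage 6 [58T→28T]: ω = 11445.8333×58/28 = 23709.2262 rpm, dir flips to +; running = +23709.2262

+23709.2262 rpm (same as input, |ω| = 23709.2262 rpm)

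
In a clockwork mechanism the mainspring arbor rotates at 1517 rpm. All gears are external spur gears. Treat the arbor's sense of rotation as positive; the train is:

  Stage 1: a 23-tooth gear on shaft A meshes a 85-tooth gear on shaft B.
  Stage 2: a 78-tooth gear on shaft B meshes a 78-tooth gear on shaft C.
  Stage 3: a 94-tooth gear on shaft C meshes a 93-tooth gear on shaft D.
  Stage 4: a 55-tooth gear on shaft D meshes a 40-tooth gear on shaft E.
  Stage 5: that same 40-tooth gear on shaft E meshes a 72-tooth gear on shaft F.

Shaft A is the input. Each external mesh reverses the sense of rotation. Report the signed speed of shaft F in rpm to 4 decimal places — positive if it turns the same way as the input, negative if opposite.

-316.9346 rpm (opposite to input, |ω| = 316.9346 rpm)

Stage 1 [23T→85T]: ω = 1517.0000×23/85 = 410.4824 rpm, dir flips to −; running = −410.4824
Stage 2 [78T→78T]: ω = 410.4824×78/78 = 410.4824 rpm, dir flips to +; running = +410.4824
Stage 3 [94T→93T]: ω = 410.4824×94/93 = 414.8961 rpm, dir flips to −; running = −414.8961
Stage 4 [55T→40T]: ω = 414.8961×55/40 = 570.4822 rpm, dir flips to +; running = +570.4822
Stage 5 [40T→72T]: ω = 570.4822×40/72 = 316.9346 rpm, dir flips to −; running = −316.9346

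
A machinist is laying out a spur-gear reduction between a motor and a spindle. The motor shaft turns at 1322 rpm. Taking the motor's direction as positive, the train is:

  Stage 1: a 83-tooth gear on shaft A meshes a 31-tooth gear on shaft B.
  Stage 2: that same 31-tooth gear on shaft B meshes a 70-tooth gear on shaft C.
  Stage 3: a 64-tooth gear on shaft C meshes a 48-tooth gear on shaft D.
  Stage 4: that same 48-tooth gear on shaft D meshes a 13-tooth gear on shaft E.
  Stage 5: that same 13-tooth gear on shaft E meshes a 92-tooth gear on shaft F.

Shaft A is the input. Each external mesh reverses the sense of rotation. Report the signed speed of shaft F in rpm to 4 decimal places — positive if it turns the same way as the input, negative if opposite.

-1090.4447 rpm (opposite to input, |ω| = 1090.4447 rpm)

Stage 1 [83T→31T]: ω = 1322.0000×83/31 = 3539.5484 rpm, dir flips to −; running = −3539.5484
Stage 2 [31T→70T]: ω = 3539.5484×31/70 = 1567.5143 rpm, dir flips to +; running = +1567.5143
Stage 3 [64T→48T]: ω = 1567.5143×64/48 = 2090.0190 rpm, dir flips to −; running = −2090.0190
Stage 4 [48T→13T]: ω = 2090.0190×48/13 = 7716.9934 rpm, dir flips to +; running = +7716.9934
Stage 5 [13T→92T]: ω = 7716.9934×13/92 = 1090.4447 rpm, dir flips to −; running = −1090.4447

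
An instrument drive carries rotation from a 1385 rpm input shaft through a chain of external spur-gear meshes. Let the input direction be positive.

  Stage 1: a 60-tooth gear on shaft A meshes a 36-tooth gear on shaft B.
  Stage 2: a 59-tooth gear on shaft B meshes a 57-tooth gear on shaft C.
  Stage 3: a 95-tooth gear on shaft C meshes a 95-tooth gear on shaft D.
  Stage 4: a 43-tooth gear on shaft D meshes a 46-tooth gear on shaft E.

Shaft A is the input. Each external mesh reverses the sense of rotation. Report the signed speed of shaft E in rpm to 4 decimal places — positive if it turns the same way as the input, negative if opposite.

+2233.5018 rpm (same as input, |ω| = 2233.5018 rpm)

Stage 1 [60T→36T]: ω = 1385.0000×60/36 = 2308.3333 rpm, dir flips to −; running = −2308.3333
Stage 2 [59T→57T]: ω = 2308.3333×59/57 = 2389.3275 rpm, dir flips to +; running = +2389.3275
Stage 3 [95T→95T]: ω = 2389.3275×95/95 = 2389.3275 rpm, dir flips to −; running = −2389.3275
Stage 4 [43T→46T]: ω = 2389.3275×43/46 = 2233.5018 rpm, dir flips to +; running = +2233.5018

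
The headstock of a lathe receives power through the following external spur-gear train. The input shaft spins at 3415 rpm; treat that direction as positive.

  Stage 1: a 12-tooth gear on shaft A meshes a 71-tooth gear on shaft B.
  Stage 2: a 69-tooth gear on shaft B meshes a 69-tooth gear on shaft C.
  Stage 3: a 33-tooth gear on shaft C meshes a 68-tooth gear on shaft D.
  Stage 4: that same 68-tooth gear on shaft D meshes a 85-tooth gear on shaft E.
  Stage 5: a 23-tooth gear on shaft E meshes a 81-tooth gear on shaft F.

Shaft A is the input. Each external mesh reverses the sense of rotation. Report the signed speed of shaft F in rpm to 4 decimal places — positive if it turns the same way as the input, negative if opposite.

-63.6285 rpm (opposite to input, |ω| = 63.6285 rpm)

Stage 1 [12T→71T]: ω = 3415.0000×12/71 = 577.1831 rpm, dir flips to −; running = −577.1831
Stage 2 [69T→69T]: ω = 577.1831×69/69 = 577.1831 rpm, dir flips to +; running = +577.1831
Stage 3 [33T→68T]: ω = 577.1831×33/68 = 280.1036 rpm, dir flips to −; running = −280.1036
Stage 4 [68T→85T]: ω = 280.1036×68/85 = 224.0829 rpm, dir flips to +; running = +224.0829
Stage 5 [23T→81T]: ω = 224.0829×23/81 = 63.6285 rpm, dir flips to −; running = −63.6285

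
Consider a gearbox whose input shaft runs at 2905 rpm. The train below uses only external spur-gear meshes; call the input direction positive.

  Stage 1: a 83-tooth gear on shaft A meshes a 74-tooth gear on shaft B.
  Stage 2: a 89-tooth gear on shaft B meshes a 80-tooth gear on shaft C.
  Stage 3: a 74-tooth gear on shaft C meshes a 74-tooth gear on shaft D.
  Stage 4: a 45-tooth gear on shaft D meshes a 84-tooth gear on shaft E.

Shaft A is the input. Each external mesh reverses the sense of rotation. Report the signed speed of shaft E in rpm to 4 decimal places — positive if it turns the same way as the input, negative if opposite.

+1941.8951 rpm (same as input, |ω| = 1941.8951 rpm)

Stage 1 [83T→74T]: ω = 2905.0000×83/74 = 3258.3108 rpm, dir flips to −; running = −3258.3108
Stage 2 [89T→80T]: ω = 3258.3108×89/80 = 3624.8708 rpm, dir flips to +; running = +3624.8708
Stage 3 [74T→74T]: ω = 3624.8708×74/74 = 3624.8708 rpm, dir flips to −; running = −3624.8708
Stage 4 [45T→84T]: ω = 3624.8708×45/84 = 1941.8951 rpm, dir flips to +; running = +1941.8951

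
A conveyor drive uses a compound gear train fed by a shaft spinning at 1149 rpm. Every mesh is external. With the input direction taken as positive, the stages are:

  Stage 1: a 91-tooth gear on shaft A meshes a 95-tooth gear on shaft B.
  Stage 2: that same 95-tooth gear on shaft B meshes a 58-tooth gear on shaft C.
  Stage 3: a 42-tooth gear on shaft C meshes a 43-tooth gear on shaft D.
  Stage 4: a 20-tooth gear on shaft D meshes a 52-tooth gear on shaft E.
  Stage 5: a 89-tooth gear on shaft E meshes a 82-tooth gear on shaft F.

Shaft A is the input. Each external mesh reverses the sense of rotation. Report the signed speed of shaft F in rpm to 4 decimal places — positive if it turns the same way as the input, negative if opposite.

Stage 1 [91T→95T]: ω = 1149.0000×91/95 = 1100.6211 rpm, dir flips to −; running = −1100.6211
Stage 2 [95T→58T]: ω = 1100.6211×95/58 = 1802.7414 rpm, dir flips to +; running = +1802.7414
Stage 3 [42T→43T]: ω = 1802.7414×42/43 = 1760.8172 rpm, dir flips to −; running = −1760.8172
Stage 4 [20T→52T]: ω = 1760.8172×20/52 = 677.2374 rpm, dir flips to +; running = +677.2374
Stage 5 [89T→82T]: ω = 677.2374×89/82 = 735.0503 rpm, dir flips to −; running = −735.0503

-735.0503 rpm (opposite to input, |ω| = 735.0503 rpm)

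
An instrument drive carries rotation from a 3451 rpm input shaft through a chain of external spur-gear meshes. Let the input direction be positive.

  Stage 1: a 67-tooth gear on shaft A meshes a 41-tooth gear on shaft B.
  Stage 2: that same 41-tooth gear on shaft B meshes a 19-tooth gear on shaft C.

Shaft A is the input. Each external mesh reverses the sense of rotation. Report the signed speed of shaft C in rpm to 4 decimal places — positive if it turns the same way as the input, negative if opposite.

Stage 1 [67T→41T]: ω = 3451.0000×67/41 = 5639.4390 rpm, dir flips to −; running = −5639.4390
Stage 2 [41T→19T]: ω = 5639.4390×41/19 = 12169.3158 rpm, dir flips to +; running = +12169.3158

+12169.3158 rpm (same as input, |ω| = 12169.3158 rpm)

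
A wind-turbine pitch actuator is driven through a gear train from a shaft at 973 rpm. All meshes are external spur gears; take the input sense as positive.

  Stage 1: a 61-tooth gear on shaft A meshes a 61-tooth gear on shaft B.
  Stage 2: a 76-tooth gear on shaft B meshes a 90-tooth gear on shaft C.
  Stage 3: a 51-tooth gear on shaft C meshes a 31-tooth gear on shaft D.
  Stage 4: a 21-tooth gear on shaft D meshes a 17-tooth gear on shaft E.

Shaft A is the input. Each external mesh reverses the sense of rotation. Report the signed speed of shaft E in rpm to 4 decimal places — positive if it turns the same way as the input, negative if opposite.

+1669.7935 rpm (same as input, |ω| = 1669.7935 rpm)

Stage 1 [61T→61T]: ω = 973.0000×61/61 = 973.0000 rpm, dir flips to −; running = −973.0000
Stage 2 [76T→90T]: ω = 973.0000×76/90 = 821.6444 rpm, dir flips to +; running = +821.6444
Stage 3 [51T→31T]: ω = 821.6444×51/31 = 1351.7376 rpm, dir flips to −; running = −1351.7376
Stage 4 [21T→17T]: ω = 1351.7376×21/17 = 1669.7935 rpm, dir flips to +; running = +1669.7935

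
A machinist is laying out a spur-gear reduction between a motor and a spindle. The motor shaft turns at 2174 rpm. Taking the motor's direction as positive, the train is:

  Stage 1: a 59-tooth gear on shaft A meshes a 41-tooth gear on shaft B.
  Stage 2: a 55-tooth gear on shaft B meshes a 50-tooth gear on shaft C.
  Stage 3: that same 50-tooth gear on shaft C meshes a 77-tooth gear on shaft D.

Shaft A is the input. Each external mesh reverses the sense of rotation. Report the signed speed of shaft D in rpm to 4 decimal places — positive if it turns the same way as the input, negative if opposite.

-2234.5993 rpm (opposite to input, |ω| = 2234.5993 rpm)

Stage 1 [59T→41T]: ω = 2174.0000×59/41 = 3128.4390 rpm, dir flips to −; running = −3128.4390
Stage 2 [55T→50T]: ω = 3128.4390×55/50 = 3441.2829 rpm, dir flips to +; running = +3441.2829
Stage 3 [50T→77T]: ω = 3441.2829×50/77 = 2234.5993 rpm, dir flips to −; running = −2234.5993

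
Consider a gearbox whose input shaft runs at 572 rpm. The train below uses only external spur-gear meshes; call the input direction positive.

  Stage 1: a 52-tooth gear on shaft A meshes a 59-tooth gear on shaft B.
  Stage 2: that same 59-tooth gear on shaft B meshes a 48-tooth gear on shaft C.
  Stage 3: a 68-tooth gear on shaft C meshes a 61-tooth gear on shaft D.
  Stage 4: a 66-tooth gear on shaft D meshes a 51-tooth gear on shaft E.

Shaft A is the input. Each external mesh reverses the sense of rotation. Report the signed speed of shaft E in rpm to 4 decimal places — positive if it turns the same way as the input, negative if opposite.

+893.9454 rpm (same as input, |ω| = 893.9454 rpm)

Stage 1 [52T→59T]: ω = 572.0000×52/59 = 504.1356 rpm, dir flips to −; running = −504.1356
Stage 2 [59T→48T]: ω = 504.1356×59/48 = 619.6667 rpm, dir flips to +; running = +619.6667
Stage 3 [68T→61T]: ω = 619.6667×68/61 = 690.7760 rpm, dir flips to −; running = −690.7760
Stage 4 [66T→51T]: ω = 690.7760×66/51 = 893.9454 rpm, dir flips to +; running = +893.9454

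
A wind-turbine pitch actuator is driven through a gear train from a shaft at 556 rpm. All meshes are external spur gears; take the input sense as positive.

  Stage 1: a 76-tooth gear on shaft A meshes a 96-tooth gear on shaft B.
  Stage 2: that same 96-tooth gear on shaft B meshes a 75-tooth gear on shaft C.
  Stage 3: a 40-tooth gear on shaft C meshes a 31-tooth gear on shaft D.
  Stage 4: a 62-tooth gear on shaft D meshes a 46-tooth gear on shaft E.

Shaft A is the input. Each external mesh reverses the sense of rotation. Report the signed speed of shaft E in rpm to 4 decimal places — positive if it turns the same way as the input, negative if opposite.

Stage 1 [76T→96T]: ω = 556.0000×76/96 = 440.1667 rpm, dir flips to −; running = −440.1667
Stage 2 [96T→75T]: ω = 440.1667×96/75 = 563.4133 rpm, dir flips to +; running = +563.4133
Stage 3 [40T→31T]: ω = 563.4133×40/31 = 726.9849 rpm, dir flips to −; running = −726.9849
Stage 4 [62T→46T]: ω = 726.9849×62/46 = 979.8493 rpm, dir flips to +; running = +979.8493

+979.8493 rpm (same as input, |ω| = 979.8493 rpm)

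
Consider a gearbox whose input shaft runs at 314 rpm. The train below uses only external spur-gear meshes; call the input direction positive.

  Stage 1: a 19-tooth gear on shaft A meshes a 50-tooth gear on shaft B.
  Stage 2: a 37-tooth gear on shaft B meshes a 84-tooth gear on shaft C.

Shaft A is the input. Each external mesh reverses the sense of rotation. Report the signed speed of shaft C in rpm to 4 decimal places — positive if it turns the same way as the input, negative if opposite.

+52.5576 rpm (same as input, |ω| = 52.5576 rpm)

Stage 1 [19T→50T]: ω = 314.0000×19/50 = 119.3200 rpm, dir flips to −; running = −119.3200
Stage 2 [37T→84T]: ω = 119.3200×37/84 = 52.5576 rpm, dir flips to +; running = +52.5576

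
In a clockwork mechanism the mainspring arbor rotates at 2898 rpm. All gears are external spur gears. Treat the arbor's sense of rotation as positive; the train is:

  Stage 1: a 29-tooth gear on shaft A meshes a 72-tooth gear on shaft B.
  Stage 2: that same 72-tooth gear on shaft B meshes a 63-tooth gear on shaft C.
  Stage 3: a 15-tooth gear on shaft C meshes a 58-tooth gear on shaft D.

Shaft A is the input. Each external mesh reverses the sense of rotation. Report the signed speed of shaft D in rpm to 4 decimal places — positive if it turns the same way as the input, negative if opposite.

Stage 1 [29T→72T]: ω = 2898.0000×29/72 = 1167.2500 rpm, dir flips to −; running = −1167.2500
Stage 2 [72T→63T]: ω = 1167.2500×72/63 = 1334.0000 rpm, dir flips to +; running = +1334.0000
Stage 3 [15T→58T]: ω = 1334.0000×15/58 = 345.0000 rpm, dir flips to −; running = −345.0000

-345.0000 rpm (opposite to input, |ω| = 345.0000 rpm)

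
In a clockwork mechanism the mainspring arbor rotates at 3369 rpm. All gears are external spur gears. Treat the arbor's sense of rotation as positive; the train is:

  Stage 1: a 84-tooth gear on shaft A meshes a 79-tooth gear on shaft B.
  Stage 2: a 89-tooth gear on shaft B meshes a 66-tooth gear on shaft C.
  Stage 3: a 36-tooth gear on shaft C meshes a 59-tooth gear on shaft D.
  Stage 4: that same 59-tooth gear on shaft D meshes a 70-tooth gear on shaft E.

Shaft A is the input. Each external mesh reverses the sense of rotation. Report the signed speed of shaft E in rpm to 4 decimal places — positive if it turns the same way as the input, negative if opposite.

+2484.2983 rpm (same as input, |ω| = 2484.2983 rpm)

Stage 1 [84T→79T]: ω = 3369.0000×84/79 = 3582.2278 rpm, dir flips to −; running = −3582.2278
Stage 2 [89T→66T]: ω = 3582.2278×89/66 = 4830.5800 rpm, dir flips to +; running = +4830.5800
Stage 3 [36T→59T]: ω = 4830.5800×36/59 = 2947.4725 rpm, dir flips to −; running = −2947.4725
Stage 4 [59T→70T]: ω = 2947.4725×59/70 = 2484.2983 rpm, dir flips to +; running = +2484.2983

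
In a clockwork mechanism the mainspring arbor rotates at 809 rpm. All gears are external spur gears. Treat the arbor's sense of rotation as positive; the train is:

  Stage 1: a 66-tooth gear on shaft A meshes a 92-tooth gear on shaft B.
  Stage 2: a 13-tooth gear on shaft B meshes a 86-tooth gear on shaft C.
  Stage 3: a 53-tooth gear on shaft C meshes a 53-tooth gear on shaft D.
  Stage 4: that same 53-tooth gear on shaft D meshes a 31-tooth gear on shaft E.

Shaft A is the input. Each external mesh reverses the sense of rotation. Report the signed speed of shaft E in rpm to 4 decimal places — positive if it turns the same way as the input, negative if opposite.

+149.9905 rpm (same as input, |ω| = 149.9905 rpm)

Stage 1 [66T→92T]: ω = 809.0000×66/92 = 580.3696 rpm, dir flips to −; running = −580.3696
Stage 2 [13T→86T]: ω = 580.3696×13/86 = 87.7303 rpm, dir flips to +; running = +87.7303
Stage 3 [53T→53T]: ω = 87.7303×53/53 = 87.7303 rpm, dir flips to −; running = −87.7303
Stage 4 [53T→31T]: ω = 87.7303×53/31 = 149.9905 rpm, dir flips to +; running = +149.9905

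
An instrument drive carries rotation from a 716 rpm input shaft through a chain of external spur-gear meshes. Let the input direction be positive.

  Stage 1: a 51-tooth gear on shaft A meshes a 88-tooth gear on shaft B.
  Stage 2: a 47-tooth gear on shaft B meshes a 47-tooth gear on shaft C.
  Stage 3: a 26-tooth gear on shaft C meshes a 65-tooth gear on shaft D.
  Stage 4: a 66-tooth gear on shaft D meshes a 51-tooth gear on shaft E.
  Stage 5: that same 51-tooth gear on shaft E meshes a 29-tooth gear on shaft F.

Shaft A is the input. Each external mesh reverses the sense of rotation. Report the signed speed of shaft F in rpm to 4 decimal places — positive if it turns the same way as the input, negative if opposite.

-377.7517 rpm (opposite to input, |ω| = 377.7517 rpm)

Stage 1 [51T→88T]: ω = 716.0000×51/88 = 414.9545 rpm, dir flips to −; running = −414.9545
Stage 2 [47T→47T]: ω = 414.9545×47/47 = 414.9545 rpm, dir flips to +; running = +414.9545
Stage 3 [26T→65T]: ω = 414.9545×26/65 = 165.9818 rpm, dir flips to −; running = −165.9818
Stage 4 [66T→51T]: ω = 165.9818×66/51 = 214.8000 rpm, dir flips to +; running = +214.8000
Stage 5 [51T→29T]: ω = 214.8000×51/29 = 377.7517 rpm, dir flips to −; running = −377.7517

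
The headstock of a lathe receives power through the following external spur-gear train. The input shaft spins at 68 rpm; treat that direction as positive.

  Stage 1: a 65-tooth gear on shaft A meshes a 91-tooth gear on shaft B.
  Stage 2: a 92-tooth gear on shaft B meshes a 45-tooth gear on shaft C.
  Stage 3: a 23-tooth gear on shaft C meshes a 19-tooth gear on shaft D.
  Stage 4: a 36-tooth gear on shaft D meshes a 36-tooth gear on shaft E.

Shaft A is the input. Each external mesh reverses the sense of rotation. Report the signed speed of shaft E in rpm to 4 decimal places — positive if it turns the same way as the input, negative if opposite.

+120.2072 rpm (same as input, |ω| = 120.2072 rpm)

Stage 1 [65T→91T]: ω = 68.0000×65/91 = 48.5714 rpm, dir flips to −; running = −48.5714
Stage 2 [92T→45T]: ω = 48.5714×92/45 = 99.3016 rpm, dir flips to +; running = +99.3016
Stage 3 [23T→19T]: ω = 99.3016×23/19 = 120.2072 rpm, dir flips to −; running = −120.2072
Stage 4 [36T→36T]: ω = 120.2072×36/36 = 120.2072 rpm, dir flips to +; running = +120.2072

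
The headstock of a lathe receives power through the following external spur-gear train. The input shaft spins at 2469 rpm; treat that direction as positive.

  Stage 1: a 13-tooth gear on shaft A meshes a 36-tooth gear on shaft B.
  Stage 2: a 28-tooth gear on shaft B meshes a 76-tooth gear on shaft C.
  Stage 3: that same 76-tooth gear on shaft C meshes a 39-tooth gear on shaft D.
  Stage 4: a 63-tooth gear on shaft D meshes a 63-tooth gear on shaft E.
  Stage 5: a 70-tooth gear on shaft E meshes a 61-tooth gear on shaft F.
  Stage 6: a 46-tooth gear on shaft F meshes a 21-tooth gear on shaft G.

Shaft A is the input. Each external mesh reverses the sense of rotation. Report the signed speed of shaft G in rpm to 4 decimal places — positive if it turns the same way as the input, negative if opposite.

Stage 1 [13T→36T]: ω = 2469.0000×13/36 = 891.5833 rpm, dir flips to −; running = −891.5833
Stage 2 [28T→76T]: ω = 891.5833×28/76 = 328.4781 rpm, dir flips to +; running = +328.4781
Stage 3 [76T→39T]: ω = 328.4781×76/39 = 640.1111 rpm, dir flips to −; running = −640.1111
Stage 4 [63T→63T]: ω = 640.1111×63/63 = 640.1111 rpm, dir flips to +; running = +640.1111
Stage 5 [70T→61T]: ω = 640.1111×70/61 = 734.5537 rpm, dir flips to −; running = −734.5537
Stage 6 [46T→21T]: ω = 734.5537×46/21 = 1609.0225 rpm, dir flips to +; running = +1609.0225

+1609.0225 rpm (same as input, |ω| = 1609.0225 rpm)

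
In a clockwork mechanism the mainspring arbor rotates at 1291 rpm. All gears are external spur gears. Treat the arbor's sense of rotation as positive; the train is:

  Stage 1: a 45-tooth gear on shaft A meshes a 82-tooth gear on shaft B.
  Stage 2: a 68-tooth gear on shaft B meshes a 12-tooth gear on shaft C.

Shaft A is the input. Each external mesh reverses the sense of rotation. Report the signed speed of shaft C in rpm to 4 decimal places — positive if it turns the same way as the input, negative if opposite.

Stage 1 [45T→82T]: ω = 1291.0000×45/82 = 708.4756 rpm, dir flips to −; running = −708.4756
Stage 2 [68T→12T]: ω = 708.4756×68/12 = 4014.6951 rpm, dir flips to +; running = +4014.6951

+4014.6951 rpm (same as input, |ω| = 4014.6951 rpm)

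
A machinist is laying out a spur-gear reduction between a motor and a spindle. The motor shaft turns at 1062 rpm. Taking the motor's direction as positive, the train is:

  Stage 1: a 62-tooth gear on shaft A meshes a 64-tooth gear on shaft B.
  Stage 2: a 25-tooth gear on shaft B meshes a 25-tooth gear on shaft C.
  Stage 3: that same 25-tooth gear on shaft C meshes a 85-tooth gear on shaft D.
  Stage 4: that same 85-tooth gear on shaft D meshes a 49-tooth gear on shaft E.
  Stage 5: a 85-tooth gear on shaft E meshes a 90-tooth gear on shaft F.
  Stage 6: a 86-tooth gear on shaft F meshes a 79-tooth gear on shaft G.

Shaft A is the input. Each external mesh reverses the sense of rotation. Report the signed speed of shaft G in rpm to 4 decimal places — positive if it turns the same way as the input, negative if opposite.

+539.6696 rpm (same as input, |ω| = 539.6696 rpm)

Stage 1 [62T→64T]: ω = 1062.0000×62/64 = 1028.8125 rpm, dir flips to −; running = −1028.8125
Stage 2 [25T→25T]: ω = 1028.8125×25/25 = 1028.8125 rpm, dir flips to +; running = +1028.8125
Stage 3 [25T→85T]: ω = 1028.8125×25/85 = 302.5919 rpm, dir flips to −; running = −302.5919
Stage 4 [85T→49T]: ω = 302.5919×85/49 = 524.9043 rpm, dir flips to +; running = +524.9043
Stage 5 [85T→90T]: ω = 524.9043×85/90 = 495.7430 rpm, dir flips to −; running = −495.7430
Stage 6 [86T→79T]: ω = 495.7430×86/79 = 539.6696 rpm, dir flips to +; running = +539.6696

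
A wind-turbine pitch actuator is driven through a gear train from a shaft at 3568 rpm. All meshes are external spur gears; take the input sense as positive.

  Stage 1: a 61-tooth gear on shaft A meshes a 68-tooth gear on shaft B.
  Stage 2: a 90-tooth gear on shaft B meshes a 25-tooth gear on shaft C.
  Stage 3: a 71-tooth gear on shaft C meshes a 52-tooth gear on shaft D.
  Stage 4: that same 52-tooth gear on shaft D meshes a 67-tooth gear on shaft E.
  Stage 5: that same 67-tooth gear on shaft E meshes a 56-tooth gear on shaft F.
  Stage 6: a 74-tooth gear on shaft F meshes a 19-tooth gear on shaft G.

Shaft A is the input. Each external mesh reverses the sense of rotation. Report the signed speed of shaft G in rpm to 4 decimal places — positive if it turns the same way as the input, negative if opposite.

+56897.9618 rpm (same as input, |ω| = 56897.9618 rpm)

Stage 1 [61T→68T]: ω = 3568.0000×61/68 = 3200.7059 rpm, dir flips to −; running = −3200.7059
Stage 2 [90T→25T]: ω = 3200.7059×90/25 = 11522.5412 rpm, dir flips to +; running = +11522.5412
Stage 3 [71T→52T]: ω = 11522.5412×71/52 = 15732.7005 rpm, dir flips to −; running = −15732.7005
Stage 4 [52T→67T]: ω = 15732.7005×52/67 = 12210.4541 rpm, dir flips to +; running = +12210.4541
Stage 5 [67T→56T]: ω = 12210.4541×67/56 = 14608.9361 rpm, dir flips to −; running = −14608.9361
Stage 6 [74T→19T]: ω = 14608.9361×74/19 = 56897.9618 rpm, dir flips to +; running = +56897.9618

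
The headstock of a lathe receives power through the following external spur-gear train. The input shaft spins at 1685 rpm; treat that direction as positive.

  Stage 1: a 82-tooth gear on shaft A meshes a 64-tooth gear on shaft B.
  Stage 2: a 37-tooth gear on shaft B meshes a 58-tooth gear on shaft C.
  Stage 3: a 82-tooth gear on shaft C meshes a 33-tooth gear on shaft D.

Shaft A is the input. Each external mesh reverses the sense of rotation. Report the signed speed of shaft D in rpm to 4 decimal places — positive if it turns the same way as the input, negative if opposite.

-3422.2161 rpm (opposite to input, |ω| = 3422.2161 rpm)

Stage 1 [82T→64T]: ω = 1685.0000×82/64 = 2158.9062 rpm, dir flips to −; running = −2158.9062
Stage 2 [37T→58T]: ω = 2158.9062×37/58 = 1377.2333 rpm, dir flips to +; running = +1377.2333
Stage 3 [82T→33T]: ω = 1377.2333×82/33 = 3422.2161 rpm, dir flips to −; running = −3422.2161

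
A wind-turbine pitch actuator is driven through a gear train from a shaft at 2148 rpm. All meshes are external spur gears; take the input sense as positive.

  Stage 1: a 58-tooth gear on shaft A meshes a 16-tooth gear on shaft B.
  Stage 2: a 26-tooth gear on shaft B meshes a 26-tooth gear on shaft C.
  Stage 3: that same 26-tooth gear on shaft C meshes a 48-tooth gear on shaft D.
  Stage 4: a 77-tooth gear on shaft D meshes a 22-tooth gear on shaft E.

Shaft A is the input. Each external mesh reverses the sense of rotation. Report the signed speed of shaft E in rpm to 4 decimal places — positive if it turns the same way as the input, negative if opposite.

+14761.9062 rpm (same as input, |ω| = 14761.9062 rpm)

Stage 1 [58T→16T]: ω = 2148.0000×58/16 = 7786.5000 rpm, dir flips to −; running = −7786.5000
Stage 2 [26T→26T]: ω = 7786.5000×26/26 = 7786.5000 rpm, dir flips to +; running = +7786.5000
Stage 3 [26T→48T]: ω = 7786.5000×26/48 = 4217.6875 rpm, dir flips to −; running = −4217.6875
Stage 4 [77T→22T]: ω = 4217.6875×77/22 = 14761.9062 rpm, dir flips to +; running = +14761.9062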